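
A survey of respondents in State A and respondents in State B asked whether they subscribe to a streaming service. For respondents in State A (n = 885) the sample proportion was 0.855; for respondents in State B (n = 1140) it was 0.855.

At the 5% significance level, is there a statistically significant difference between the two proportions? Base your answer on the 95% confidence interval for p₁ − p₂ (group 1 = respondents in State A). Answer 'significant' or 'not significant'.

The two standard errors are √(0.8550×0.1450/885) = 0.01184 and √(0.8550×0.1450/1140) = 0.01043.
Because the samples are independent, SE_diff = √(0.01184² + 0.01043²) = 0.01578.
Using z* = 1.960 for 95%, ME = 1.960 × 0.01578 = 0.03093.
p̂₁ − p̂₂ = 0.0000; interval 0.0000 ± 0.03093 gives (-0.03093, 0.03093).
The interval (-0.03093, 0.03093) contains 0, so the difference is not significant.

not significant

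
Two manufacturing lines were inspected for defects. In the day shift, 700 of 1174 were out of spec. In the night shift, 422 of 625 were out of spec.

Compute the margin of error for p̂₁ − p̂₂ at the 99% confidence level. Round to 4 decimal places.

0.0607

First, p̂₁ = 700/1174 = 0.5963; p̂₂ = 422/625 = 0.6752.
The two standard errors are √(0.5963×0.4037/1174) = 0.01432 and √(0.6752×0.3248/625) = 0.01873.
Because the samples are independent, SE_diff = √(0.01432² + 0.01873²) = 0.02358.
Using z* = 2.576 for 99%, ME = 2.576 × 0.02358 = 0.06074.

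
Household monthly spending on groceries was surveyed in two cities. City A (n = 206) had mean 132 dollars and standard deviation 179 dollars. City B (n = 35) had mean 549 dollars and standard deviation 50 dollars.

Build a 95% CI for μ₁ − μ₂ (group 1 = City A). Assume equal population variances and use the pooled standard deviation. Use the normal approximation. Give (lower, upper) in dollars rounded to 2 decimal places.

(-476.79, -357.21)

Pooled variance s_p² = [205·179² + 34·50²] / (206+35−2) = 27838.5146, so s_p = 166.8488.
SE_diff = s_p·√(1/n₁ + 1/n₂) = 166.8488·√(1/206 + 1/35) = 30.5045.
z* = 1.960; margin = 1.960 × 30.5045 = 59.7888.
Difference = 132 − 549 = -417.0000.
-417.0000 ± 59.7888 → (-476.79, -357.21).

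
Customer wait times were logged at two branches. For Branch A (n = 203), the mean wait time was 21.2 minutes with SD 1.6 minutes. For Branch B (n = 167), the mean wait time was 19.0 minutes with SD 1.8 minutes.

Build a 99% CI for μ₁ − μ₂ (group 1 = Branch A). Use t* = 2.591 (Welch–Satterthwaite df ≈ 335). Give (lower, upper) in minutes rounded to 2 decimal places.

(1.74, 2.66)

Standard errors of each mean: 1.6/√203 = 0.1123 and 1.8/√167 = 0.1393.
SE(x̄₁ − x̄₂) = √(0.1123² + 0.1393²) = 0.1789 for independent samples with unequal variances.
With t* = 2.591, the margin is 2.591 × 0.1789 = 0.4635.
x̄₁ − x̄₂ = 21.2 − 19.0 = 2.2000; the interval is 2.2000 ± 0.4635 = (1.74, 2.66).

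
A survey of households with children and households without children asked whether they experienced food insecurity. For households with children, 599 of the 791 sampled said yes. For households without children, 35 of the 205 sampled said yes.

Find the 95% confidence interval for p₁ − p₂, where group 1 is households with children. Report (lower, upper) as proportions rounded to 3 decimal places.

Sample proportions: 599/791 = 0.7573, 35/205 = 0.1707.
Each SE is √(p̂(1−p̂)/n): √(0.7573·0.2427/791) = 0.01524 and √(0.1707·0.8293/205) = 0.02628.
SE(p̂₁ − p̂₂) = √(SE₁² + SE₂²) = √(0.0002322576 + 0.0006906384) = 0.03038, since the two samples are independent.
At 95% confidence z* = 1.960; margin = 1.960 × 0.03038 = 0.05954.
The difference is 0.7573 − 0.1707 = 0.5866, so the interval is 0.5866 ± 0.05954 = (0.527, 0.646).

(0.527, 0.646)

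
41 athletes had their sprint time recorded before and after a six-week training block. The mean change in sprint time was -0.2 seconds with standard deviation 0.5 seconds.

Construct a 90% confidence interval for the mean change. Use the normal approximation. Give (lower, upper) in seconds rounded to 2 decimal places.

(-0.33, -0.07)

This is a matched-pairs design, so SE = s_d/√n = 0.5/√41 = 0.0781.
Margin = 1.645 × 0.0781 = 0.1285; the interval is -0.2 ± 0.1285 = (-0.33, -0.07).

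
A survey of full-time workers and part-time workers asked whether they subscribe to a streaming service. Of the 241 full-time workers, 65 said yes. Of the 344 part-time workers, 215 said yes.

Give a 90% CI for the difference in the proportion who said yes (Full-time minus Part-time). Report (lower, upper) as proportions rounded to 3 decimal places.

p̂₁ = 65/241 = 0.2697 and p̂₂ = 215/344 = 0.6250.
SE₁ = √(p̂₁(1−p̂₁)/n₁) = √(0.2697·0.7303/241) = 0.02859; SE₂ = √(0.6250·0.3750/344) = 0.02610.
Independent samples: SE of the difference = √(SE₁² + SE₂²) = √(0.0008173881 + 0.00068121) = 0.03871.
z* for 90% confidence is 1.645, so the margin of error is 1.645 × 0.03871 = 0.06368.
Point estimate p̂₁ − p̂₂ = 0.2697 − 0.6250 = -0.3553.
-0.3553 ± 0.06368 → (-0.419, -0.292).

(-0.419, -0.292)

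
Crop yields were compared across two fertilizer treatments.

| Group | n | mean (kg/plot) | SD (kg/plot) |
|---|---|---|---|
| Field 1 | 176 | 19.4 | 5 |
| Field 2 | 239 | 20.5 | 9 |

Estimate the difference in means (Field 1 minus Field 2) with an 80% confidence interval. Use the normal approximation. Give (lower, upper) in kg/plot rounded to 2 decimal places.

(-1.99, -0.21)

SE₁ = s₁/√n₁ = 5/√176 = 0.3769; SE₂ = 9/√239 = 0.5822.
Independent samples, unequal variances: SE_diff = √(SE₁² + SE₂²) = √(0.14205361 + 0.33895684) = 0.6935.
z* = 1.282, so margin of error = 1.282 × 0.6935 = 0.8891.
Difference in means = 19.4 − 20.5 = -1.1000.
-1.1000 ± 0.8891 → (-1.99, -0.21).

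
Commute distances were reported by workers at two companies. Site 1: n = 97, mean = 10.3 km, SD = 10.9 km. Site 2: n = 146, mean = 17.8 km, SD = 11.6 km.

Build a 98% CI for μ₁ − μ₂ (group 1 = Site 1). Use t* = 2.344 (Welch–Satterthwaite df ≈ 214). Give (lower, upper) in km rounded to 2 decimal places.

(-10.93, -4.07)

Per-group SEs: s₁/√n₁ = 10.9/√97 = 1.1067, s₂/√n₂ = 11.6/√146 = 0.9600.
Unpooled SE of the difference: √(1.22478489 + 0.9216) = 1.4651.
Margin of error = t* · SE = 2.344 × 1.4651 = 3.4342.
x̄₁ − x̄₂ = 10.3 − 17.8 = -7.5000.
CI: -7.5000 ± 3.4342 = (-10.93, -4.07).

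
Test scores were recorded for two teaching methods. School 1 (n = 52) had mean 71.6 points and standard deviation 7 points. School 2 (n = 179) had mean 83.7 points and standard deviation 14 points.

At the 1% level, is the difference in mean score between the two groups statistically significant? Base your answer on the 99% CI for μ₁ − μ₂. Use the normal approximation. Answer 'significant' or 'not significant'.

significant

Per-group SEs: s₁/√n₁ = 7/√52 = 0.9707, s₂/√n₂ = 14/√179 = 1.0464.
Unpooled SE of the difference: √(0.94225849 + 1.09495296) = 1.4273.
Margin of error = z* · SE = 2.576 × 1.4273 = 3.6767.
x̄₁ − x̄₂ = 71.6 − 83.7 = -12.1000.
CI: -12.1000 ± 3.6767 = (-15.7767, -8.4233).
The interval (-15.7767, -8.4233) does not contain 0, so the difference is significant.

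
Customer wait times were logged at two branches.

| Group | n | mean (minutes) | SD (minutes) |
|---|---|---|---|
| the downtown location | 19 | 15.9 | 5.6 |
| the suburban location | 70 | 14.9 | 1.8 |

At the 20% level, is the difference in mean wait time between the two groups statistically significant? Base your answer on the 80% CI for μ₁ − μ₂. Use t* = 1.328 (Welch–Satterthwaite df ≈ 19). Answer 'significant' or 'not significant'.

SE₁ = s₁/√n₁ = 5.6/√19 = 1.2847; SE₂ = 1.8/√70 = 0.2151.
Independent samples, unequal variances: SE_diff = √(SE₁² + SE₂²) = √(1.65045409 + 0.04626801) = 1.3026.
t* = 1.328, so margin of error = 1.328 × 1.3026 = 1.7299.
Difference in means = 15.9 − 14.9 = 1.0000.
1.0000 ± 1.7299 → (-0.7299, 2.7299).
The interval (-0.7299, 2.7299) contains 0, so the difference is not significant.

not significant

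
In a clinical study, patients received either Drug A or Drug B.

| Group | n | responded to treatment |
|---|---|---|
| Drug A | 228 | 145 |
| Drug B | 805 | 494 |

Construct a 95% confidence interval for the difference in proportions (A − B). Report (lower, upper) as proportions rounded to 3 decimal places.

First, p̂₁ = 145/228 = 0.6360; p̂₂ = 494/805 = 0.6137.
The two standard errors are √(0.6360×0.3640/228) = 0.03186 and √(0.6137×0.3863/805) = 0.01716.
Because the samples are independent, SE_diff = √(0.03186² + 0.01716²) = 0.03619.
Using z* = 1.960 for 95%, ME = 1.960 × 0.03619 = 0.07093.
p̂₁ − p̂₂ = 0.0223; interval 0.0223 ± 0.07093 gives (-0.049, 0.093).

(-0.049, 0.093)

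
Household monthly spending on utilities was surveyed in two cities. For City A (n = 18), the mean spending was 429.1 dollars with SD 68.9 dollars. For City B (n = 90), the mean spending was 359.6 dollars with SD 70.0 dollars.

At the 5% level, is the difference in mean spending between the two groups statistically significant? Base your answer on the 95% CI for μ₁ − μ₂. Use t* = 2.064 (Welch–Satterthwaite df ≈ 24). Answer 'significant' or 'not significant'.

significant

SE₁ = s₁/√n₁ = 68.9/√18 = 16.2399; SE₂ = 70.0/√90 = 7.3786.
Independent samples, unequal variances: SE_diff = √(SE₁² + SE₂²) = √(263.73435201 + 54.44373796) = 17.8375.
t* = 2.064, so margin of error = 2.064 × 17.8375 = 36.8166.
Difference in means = 429.1 − 359.6 = 69.5000.
69.5000 ± 36.8166 → (32.6834, 106.3166).
The interval (32.6834, 106.3166) does not contain 0, so the difference is significant.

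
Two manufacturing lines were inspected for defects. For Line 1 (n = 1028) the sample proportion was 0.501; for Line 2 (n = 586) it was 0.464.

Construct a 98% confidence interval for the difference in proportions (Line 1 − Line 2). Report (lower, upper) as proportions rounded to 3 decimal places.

Each SE is √(p̂(1−p̂)/n): √(0.5010·0.4990/1028) = 0.01559 and √(0.4640·0.5360/586) = 0.02060.
SE(p̂₁ − p̂₂) = √(SE₁² + SE₂²) = √(0.0002430481 + 0.00042436) = 0.02583, since the two samples are independent.
At 98% confidence z* = 2.326; margin = 2.326 × 0.02583 = 0.06008.
The difference is 0.5010 − 0.4640 = 0.0370, so the interval is 0.0370 ± 0.06008 = (-0.023, 0.097).

(-0.023, 0.097)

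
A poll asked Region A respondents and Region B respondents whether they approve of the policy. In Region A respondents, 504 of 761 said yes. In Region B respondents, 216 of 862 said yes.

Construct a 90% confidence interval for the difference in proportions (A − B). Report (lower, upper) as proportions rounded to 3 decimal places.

(0.374, 0.449)

First, p̂₁ = 504/761 = 0.6623; p̂₂ = 216/862 = 0.2506.
The two standard errors are √(0.6623×0.3377/761) = 0.01714 and √(0.2506×0.7494/862) = 0.01476.
Because the samples are independent, SE_diff = √(0.01714² + 0.01476²) = 0.02262.
Using z* = 1.645 for 90%, ME = 1.645 × 0.02262 = 0.03721.
p̂₁ − p̂₂ = 0.4117; interval 0.4117 ± 0.03721 gives (0.374, 0.449).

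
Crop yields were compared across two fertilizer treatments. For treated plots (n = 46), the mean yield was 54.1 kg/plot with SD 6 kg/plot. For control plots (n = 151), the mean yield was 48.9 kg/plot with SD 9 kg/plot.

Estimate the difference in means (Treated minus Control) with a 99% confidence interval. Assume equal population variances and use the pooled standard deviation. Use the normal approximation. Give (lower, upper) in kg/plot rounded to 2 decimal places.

(1.55, 8.85)

Pooled variance s_p² = [45·6² + 150·9²] / (46+151−2) = 70.6154, so s_p = 8.4033.
SE_diff = s_p·√(1/n₁ + 1/n₂) = 8.4033·√(1/46 + 1/151) = 1.4152.
z* = 2.576; margin = 2.576 × 1.4152 = 3.6456.
Difference = 54.1 − 48.9 = 5.2000.
5.2000 ± 3.6456 → (1.55, 8.85).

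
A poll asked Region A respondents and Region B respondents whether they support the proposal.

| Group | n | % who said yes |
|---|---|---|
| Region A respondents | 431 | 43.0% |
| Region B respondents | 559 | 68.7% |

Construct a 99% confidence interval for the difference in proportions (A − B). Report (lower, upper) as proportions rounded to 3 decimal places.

(-0.337, -0.177)

SE₁ = √(p̂₁(1−p̂₁)/n₁) = √(0.4300·0.5700/431) = 0.02385; SE₂ = √(0.6870·0.3130/559) = 0.01961.
Independent samples: SE of the difference = √(SE₁² + SE₂²) = √(0.0005688225 + 0.0003845521) = 0.03088.
z* for 99% confidence is 2.576, so the margin of error is 2.576 × 0.03088 = 0.07955.
Point estimate p̂₁ − p̂₂ = 0.4300 − 0.6870 = -0.2570.
-0.2570 ± 0.07955 → (-0.337, -0.177).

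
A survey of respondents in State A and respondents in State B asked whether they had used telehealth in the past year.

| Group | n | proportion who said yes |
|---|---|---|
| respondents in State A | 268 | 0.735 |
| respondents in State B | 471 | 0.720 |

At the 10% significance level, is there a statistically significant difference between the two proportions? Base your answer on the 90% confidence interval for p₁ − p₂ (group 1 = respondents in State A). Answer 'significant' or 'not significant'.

not significant

Each SE is √(p̂(1−p̂)/n): √(0.7350·0.2650/268) = 0.02696 and √(0.7200·0.2800/471) = 0.02069.
SE(p̂₁ − p̂₂) = √(SE₁² + SE₂²) = √(0.0007268416 + 0.0004280761) = 0.03398, since the two samples are independent.
At 90% confidence z* = 1.645; margin = 1.645 × 0.03398 = 0.05590.
The difference is 0.7350 − 0.7200 = 0.0150, so the interval is 0.0150 ± 0.05590 = (-0.04090, 0.07090).
The interval (-0.04090, 0.07090) contains 0, so the difference is not significant.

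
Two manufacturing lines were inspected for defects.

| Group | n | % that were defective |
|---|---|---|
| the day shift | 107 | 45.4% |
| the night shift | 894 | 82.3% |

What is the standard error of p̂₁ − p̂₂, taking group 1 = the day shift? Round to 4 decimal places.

Each SE is √(p̂(1−p̂)/n): √(0.4540·0.5460/107) = 0.04813 and √(0.8230·0.1770/894) = 0.01276.
SE(p̂₁ − p̂₂) = √(SE₁² + SE₂²) = √(0.0023164969 + 0.0001628176) = 0.04979, since the two samples are independent.

0.0498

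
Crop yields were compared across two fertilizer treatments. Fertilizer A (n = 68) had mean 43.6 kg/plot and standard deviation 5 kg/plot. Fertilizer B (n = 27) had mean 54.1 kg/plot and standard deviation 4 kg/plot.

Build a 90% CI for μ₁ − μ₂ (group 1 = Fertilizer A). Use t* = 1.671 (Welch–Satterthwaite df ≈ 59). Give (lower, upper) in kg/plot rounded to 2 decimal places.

(-12.14, -8.86)

Per-group SEs: s₁/√n₁ = 5/√68 = 0.6063, s₂/√n₂ = 4/√27 = 0.7698.
Unpooled SE of the difference: √(0.36759969 + 0.59259204) = 0.9799.
Margin of error = t* · SE = 1.671 × 0.9799 = 1.6374.
x̄₁ − x̄₂ = 43.6 − 54.1 = -10.5000.
CI: -10.5000 ± 1.6374 = (-12.14, -8.86).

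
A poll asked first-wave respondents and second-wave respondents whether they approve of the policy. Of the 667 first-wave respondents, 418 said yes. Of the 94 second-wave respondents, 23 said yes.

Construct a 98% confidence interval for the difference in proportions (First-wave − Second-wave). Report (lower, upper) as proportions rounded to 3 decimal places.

(0.270, 0.494)

p̂₁ = 418/667 = 0.6267 and p̂₂ = 23/94 = 0.2447.
SE₁ = √(p̂₁(1−p̂₁)/n₁) = √(0.6267·0.3733/667) = 0.01873; SE₂ = √(0.2447·0.7553/94) = 0.04434.
Independent samples: SE of the difference = √(SE₁² + SE₂²) = √(0.0003508129 + 0.0019660356) = 0.04813.
z* for 98% confidence is 2.326, so the margin of error is 2.326 × 0.04813 = 0.11195.
Point estimate p̂₁ − p̂₂ = 0.6267 − 0.2447 = 0.3820.
0.3820 ± 0.11195 → (0.270, 0.494).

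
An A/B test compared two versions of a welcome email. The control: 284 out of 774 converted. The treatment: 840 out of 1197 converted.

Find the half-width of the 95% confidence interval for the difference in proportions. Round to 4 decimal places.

0.0427

p̂₁ = 284/774 = 0.3669 and p̂₂ = 840/1197 = 0.7018.
SE₁ = √(p̂₁(1−p̂₁)/n₁) = √(0.3669·0.6331/774) = 0.01732; SE₂ = √(0.7018·0.2982/1197) = 0.01322.
Independent samples: SE of the difference = √(SE₁² + SE₂²) = √(0.0002999824 + 0.0001747684) = 0.02179.
z* for 95% confidence is 1.960, so the margin of error is 1.960 × 0.02179 = 0.04271.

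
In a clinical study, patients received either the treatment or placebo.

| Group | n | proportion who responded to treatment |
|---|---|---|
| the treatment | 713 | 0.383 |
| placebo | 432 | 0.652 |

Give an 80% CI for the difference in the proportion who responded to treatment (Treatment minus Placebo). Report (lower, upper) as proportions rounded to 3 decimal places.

(-0.307, -0.231)

The two standard errors are √(0.3830×0.6170/713) = 0.01821 and √(0.6520×0.3480/432) = 0.02292.
Because the samples are independent, SE_diff = √(0.01821² + 0.02292²) = 0.02927.
Using z* = 1.282 for 80%, ME = 1.282 × 0.02927 = 0.03752.
p̂₁ − p̂₂ = -0.2690; interval -0.2690 ± 0.03752 gives (-0.307, -0.231).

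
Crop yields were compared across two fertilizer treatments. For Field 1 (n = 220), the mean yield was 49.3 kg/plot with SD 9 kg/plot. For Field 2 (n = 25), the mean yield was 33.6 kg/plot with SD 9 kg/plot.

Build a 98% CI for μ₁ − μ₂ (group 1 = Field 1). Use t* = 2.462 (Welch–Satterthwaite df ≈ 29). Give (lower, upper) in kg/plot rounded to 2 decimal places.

Standard errors of each mean: 9/√220 = 0.6068 and 9/√25 = 1.8000.
SE(x̄₁ − x̄₂) = √(0.6068² + 1.8000²) = 1.8995 for independent samples with unequal variances.
With t* = 2.462, the margin is 2.462 × 1.8995 = 4.6766.
x̄₁ − x̄₂ = 49.3 − 33.6 = 15.7000; the interval is 15.7000 ± 4.6766 = (11.02, 20.38).

(11.02, 20.38)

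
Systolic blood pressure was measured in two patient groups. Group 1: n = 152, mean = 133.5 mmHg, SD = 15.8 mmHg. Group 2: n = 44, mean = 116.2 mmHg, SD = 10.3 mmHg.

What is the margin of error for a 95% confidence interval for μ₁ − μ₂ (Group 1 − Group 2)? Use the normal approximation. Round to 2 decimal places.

Per-group SEs: s₁/√n₁ = 15.8/√152 = 1.2815, s₂/√n₂ = 10.3/√44 = 1.5528.
Unpooled SE of the difference: √(1.64224225 + 2.41118784) = 2.0133.
Margin of error = z* · SE = 1.960 × 2.0133 = 3.9461.

3.95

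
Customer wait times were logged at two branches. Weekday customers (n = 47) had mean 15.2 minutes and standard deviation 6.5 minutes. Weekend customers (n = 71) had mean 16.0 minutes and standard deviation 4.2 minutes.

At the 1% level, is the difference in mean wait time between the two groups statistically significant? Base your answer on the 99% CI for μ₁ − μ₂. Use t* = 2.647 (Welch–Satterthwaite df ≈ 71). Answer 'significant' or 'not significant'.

not significant

Standard errors of each mean: 6.5/√47 = 0.9481 and 4.2/√71 = 0.4984.
SE(x̄₁ − x̄₂) = √(0.9481² + 0.4984²) = 1.0711 for independent samples with unequal variances.
With t* = 2.647, the margin is 2.647 × 1.0711 = 2.8352.
x̄₁ − x̄₂ = 15.2 − 16.0 = -0.8000; the interval is -0.8000 ± 2.8352 = (-3.6352, 2.0352).
The interval (-3.6352, 2.0352) contains 0, so the difference is not significant.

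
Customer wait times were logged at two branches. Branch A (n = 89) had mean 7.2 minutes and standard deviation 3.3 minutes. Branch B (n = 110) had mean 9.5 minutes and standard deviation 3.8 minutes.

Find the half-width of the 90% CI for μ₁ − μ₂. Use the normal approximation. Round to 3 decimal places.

0.828

Per-group SEs: s₁/√n₁ = 3.3/√89 = 0.3498, s₂/√n₂ = 3.8/√110 = 0.3623.
Unpooled SE of the difference: √(0.12236004 + 0.13126129) = 0.5036.
Margin of error = z* · SE = 1.645 × 0.5036 = 0.8284.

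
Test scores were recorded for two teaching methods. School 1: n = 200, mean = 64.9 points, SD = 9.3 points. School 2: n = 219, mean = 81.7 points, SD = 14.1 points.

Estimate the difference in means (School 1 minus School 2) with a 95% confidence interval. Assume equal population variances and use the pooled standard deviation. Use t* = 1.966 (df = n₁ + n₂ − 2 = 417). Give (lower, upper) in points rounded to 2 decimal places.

(-19.12, -14.48)

Pooled variance s_p² = [199·9.3² + 218·14.1²] / (200+219−2) = 145.2088, so s_p = 12.0503.
SE_diff = s_p·√(1/n₁ + 1/n₂) = 12.0503·√(1/200 + 1/219) = 1.1786.
t* = 1.966; margin = 1.966 × 1.1786 = 2.3171.
Difference = 64.9 − 81.7 = -16.8000.
-16.8000 ± 2.3171 → (-19.12, -14.48).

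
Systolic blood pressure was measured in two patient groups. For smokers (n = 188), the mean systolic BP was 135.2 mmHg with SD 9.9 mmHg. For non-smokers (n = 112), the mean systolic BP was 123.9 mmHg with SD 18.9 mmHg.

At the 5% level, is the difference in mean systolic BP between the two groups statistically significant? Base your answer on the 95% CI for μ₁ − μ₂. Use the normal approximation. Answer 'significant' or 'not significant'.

significant

Per-group SEs: s₁/√n₁ = 9.9/√188 = 0.7220, s₂/√n₂ = 18.9/√112 = 1.7859.
Unpooled SE of the difference: √(0.521284 + 3.18943881) = 1.9263.
Margin of error = z* · SE = 1.960 × 1.9263 = 3.7755.
x̄₁ − x̄₂ = 135.2 − 123.9 = 11.3000.
CI: 11.3000 ± 3.7755 = (7.5245, 15.0755).
The interval (7.5245, 15.0755) does not contain 0, so the difference is significant.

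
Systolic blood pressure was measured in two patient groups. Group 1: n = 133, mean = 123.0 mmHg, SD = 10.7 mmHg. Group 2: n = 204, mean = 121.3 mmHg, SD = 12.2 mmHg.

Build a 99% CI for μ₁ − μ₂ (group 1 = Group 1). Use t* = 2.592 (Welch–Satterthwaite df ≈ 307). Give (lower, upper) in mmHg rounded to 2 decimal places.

Standard errors of each mean: 10.7/√133 = 0.9278 and 12.2/√204 = 0.8542.
SE(x̄₁ − x̄₂) = √(0.9278² + 0.8542²) = 1.2611 for independent samples with unequal variances.
With t* = 2.592, the margin is 2.592 × 1.2611 = 3.2688.
x̄₁ − x̄₂ = 123.0 − 121.3 = 1.7000; the interval is 1.7000 ± 3.2688 = (-1.57, 4.97).

(-1.57, 4.97)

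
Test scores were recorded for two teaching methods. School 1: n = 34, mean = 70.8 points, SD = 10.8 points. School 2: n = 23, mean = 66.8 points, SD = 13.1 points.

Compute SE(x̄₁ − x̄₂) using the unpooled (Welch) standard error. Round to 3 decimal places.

Per-group SEs: s₁/√n₁ = 10.8/√34 = 1.8522, s₂/√n₂ = 13.1/√23 = 2.7315.
Unpooled SE of the difference: √(3.43064484 + 7.46109225) = 3.3003.

3.300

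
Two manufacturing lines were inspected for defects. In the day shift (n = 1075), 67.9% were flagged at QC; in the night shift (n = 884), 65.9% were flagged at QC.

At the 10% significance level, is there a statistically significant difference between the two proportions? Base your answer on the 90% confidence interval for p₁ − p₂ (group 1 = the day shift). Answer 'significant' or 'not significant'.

not significant

SE₁ = √(p̂₁(1−p̂₁)/n₁) = √(0.6790·0.3210/1075) = 0.01424; SE₂ = √(0.6590·0.3410/884) = 0.01594.
Independent samples: SE of the difference = √(SE₁² + SE₂²) = √(0.0002027776 + 0.0002540836) = 0.02137.
z* for 90% confidence is 1.645, so the margin of error is 1.645 × 0.02137 = 0.03515.
Point estimate p̂₁ − p̂₂ = 0.6790 − 0.6590 = 0.0200.
0.0200 ± 0.03515 → (-0.01515, 0.05515).
The interval (-0.01515, 0.05515) contains 0, so the difference is not significant.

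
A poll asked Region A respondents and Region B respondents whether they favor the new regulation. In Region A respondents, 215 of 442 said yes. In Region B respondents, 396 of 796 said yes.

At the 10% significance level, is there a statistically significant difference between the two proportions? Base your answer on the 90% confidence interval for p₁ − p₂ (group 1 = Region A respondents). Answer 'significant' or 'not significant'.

not significant

First, p̂₁ = 215/442 = 0.4864; p̂₂ = 396/796 = 0.4975.
The two standard errors are √(0.4864×0.5136/442) = 0.02377 and √(0.4975×0.5025/796) = 0.01772.
Because the samples are independent, SE_diff = √(0.02377² + 0.01772²) = 0.02965.
Using z* = 1.645 for 90%, ME = 1.645 × 0.02965 = 0.04877.
p̂₁ − p̂₂ = -0.0111; interval -0.0111 ± 0.04877 gives (-0.05987, 0.03767).
The interval (-0.05987, 0.03767) contains 0, so the difference is not significant.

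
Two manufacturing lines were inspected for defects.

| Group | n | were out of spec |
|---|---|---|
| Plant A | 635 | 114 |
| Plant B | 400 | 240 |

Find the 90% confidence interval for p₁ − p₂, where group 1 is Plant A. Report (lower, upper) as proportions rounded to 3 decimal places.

First, p̂₁ = 114/635 = 0.1795; p̂₂ = 240/400 = 0.6000.
The two standard errors are √(0.1795×0.8205/635) = 0.01523 and √(0.6000×0.4000/400) = 0.02449.
Because the samples are independent, SE_diff = √(0.01523² + 0.02449²) = 0.02884.
Using z* = 1.645 for 90%, ME = 1.645 × 0.02884 = 0.04744.
p̂₁ − p̂₂ = -0.4205; interval -0.4205 ± 0.04744 gives (-0.468, -0.373).

(-0.468, -0.373)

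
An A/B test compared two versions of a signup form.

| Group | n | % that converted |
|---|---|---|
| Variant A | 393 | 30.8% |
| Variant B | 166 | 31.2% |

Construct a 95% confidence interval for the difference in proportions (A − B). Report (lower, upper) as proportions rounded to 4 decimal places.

(-0.0880, 0.0800)

The two standard errors are √(0.3080×0.6920/393) = 0.02329 and √(0.3120×0.6880/166) = 0.03596.
Because the samples are independent, SE_diff = √(0.02329² + 0.03596²) = 0.04284.
Using z* = 1.960 for 95%, ME = 1.960 × 0.04284 = 0.08397.
p̂₁ − p̂₂ = -0.0040; interval -0.0040 ± 0.08397 gives (-0.0880, 0.0800).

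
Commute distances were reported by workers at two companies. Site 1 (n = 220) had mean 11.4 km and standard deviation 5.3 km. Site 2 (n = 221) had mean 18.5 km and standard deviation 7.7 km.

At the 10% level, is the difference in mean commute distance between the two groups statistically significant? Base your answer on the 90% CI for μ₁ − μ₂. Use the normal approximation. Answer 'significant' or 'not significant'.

significant

Per-group SEs: s₁/√n₁ = 5.3/√220 = 0.3573, s₂/√n₂ = 7.7/√221 = 0.5180.
Unpooled SE of the difference: √(0.12766329 + 0.268324) = 0.6293.
Margin of error = z* · SE = 1.645 × 0.6293 = 1.0352.
x̄₁ − x̄₂ = 11.4 − 18.5 = -7.1000.
CI: -7.1000 ± 1.0352 = (-8.1352, -6.0648).
The interval (-8.1352, -6.0648) does not contain 0, so the difference is significant.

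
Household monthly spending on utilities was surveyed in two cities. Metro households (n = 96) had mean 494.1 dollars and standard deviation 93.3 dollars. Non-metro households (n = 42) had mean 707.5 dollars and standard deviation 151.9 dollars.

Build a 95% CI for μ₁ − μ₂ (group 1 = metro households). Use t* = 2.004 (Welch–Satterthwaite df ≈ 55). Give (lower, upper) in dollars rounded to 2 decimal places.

SE₁ = s₁/√n₁ = 93.3/√96 = 9.5224; SE₂ = 151.9/√42 = 23.4387.
Independent samples, unequal variances: SE_diff = √(SE₁² + SE₂²) = √(90.67610176 + 549.37265769) = 25.2992.
t* = 2.004, so margin of error = 2.004 × 25.2992 = 50.6996.
Difference in means = 494.1 − 707.5 = -213.4000.
-213.4000 ± 50.6996 → (-264.10, -162.70).

(-264.10, -162.70)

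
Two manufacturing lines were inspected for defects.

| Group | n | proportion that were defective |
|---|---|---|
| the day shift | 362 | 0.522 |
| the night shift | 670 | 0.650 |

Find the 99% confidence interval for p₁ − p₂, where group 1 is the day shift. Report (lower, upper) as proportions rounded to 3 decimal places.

SE₁ = √(p̂₁(1−p̂₁)/n₁) = √(0.5220·0.4780/362) = 0.02625; SE₂ = √(0.6500·0.3500/670) = 0.01843.
Independent samples: SE of the difference = √(SE₁² + SE₂²) = √(0.0006890625 + 0.0003396649) = 0.03207.
z* for 99% confidence is 2.576, so the margin of error is 2.576 × 0.03207 = 0.08261.
Point estimate p̂₁ − p̂₂ = 0.5220 − 0.6500 = -0.1280.
-0.1280 ± 0.08261 → (-0.211, -0.045).

(-0.211, -0.045)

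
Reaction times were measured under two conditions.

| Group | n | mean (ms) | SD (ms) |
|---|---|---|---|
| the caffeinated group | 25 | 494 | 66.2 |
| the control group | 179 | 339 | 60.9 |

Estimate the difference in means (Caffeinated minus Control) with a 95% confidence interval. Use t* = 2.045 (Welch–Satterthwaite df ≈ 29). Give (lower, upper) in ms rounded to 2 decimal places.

SE₁ = s₁/√n₁ = 66.2/√25 = 13.2400; SE₂ = 60.9/√179 = 4.5519.
Independent samples, unequal variances: SE_diff = √(SE₁² + SE₂²) = √(175.2976 + 20.71979361) = 14.0006.
t* = 2.045, so margin of error = 2.045 × 14.0006 = 28.6312.
Difference in means = 494 − 339 = 155.0000.
155.0000 ± 28.6312 → (126.37, 183.63).

(126.37, 183.63)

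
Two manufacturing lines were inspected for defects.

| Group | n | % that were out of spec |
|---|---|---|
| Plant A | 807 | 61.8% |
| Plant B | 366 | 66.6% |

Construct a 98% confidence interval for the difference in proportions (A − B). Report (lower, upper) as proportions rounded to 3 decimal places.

SE₁ = √(p̂₁(1−p̂₁)/n₁) = √(0.6180·0.3820/807) = 0.01710; SE₂ = √(0.6660·0.3340/366) = 0.02465.
Independent samples: SE of the difference = √(SE₁² + SE₂²) = √(0.00029241 + 0.0006076225) = 0.03000.
z* for 98% confidence is 2.326, so the margin of error is 2.326 × 0.03000 = 0.06978.
Point estimate p̂₁ − p̂₂ = 0.6180 − 0.6660 = -0.0480.
-0.0480 ± 0.06978 → (-0.118, 0.022).

(-0.118, 0.022)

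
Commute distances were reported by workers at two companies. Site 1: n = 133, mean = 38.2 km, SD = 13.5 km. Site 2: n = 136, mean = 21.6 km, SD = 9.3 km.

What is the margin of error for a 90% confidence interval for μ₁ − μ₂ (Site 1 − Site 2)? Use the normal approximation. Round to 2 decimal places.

Standard errors of each mean: 13.5/√133 = 1.1706 and 9.3/√136 = 0.7975.
SE(x̄₁ − x̄₂) = √(1.1706² + 0.7975²) = 1.4164 for independent samples with unequal variances.
With z* = 1.645, the margin is 1.645 × 1.4164 = 2.3300.

2.33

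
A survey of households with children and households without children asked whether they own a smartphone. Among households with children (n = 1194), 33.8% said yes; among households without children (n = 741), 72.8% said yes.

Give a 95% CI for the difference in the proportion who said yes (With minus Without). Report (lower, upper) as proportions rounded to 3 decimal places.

(-0.432, -0.348)

Each SE is √(p̂(1−p̂)/n): √(0.3380·0.6620/1194) = 0.01369 and √(0.7280·0.2720/741) = 0.01635.
SE(p̂₁ − p̂₂) = √(SE₁² + SE₂²) = √(0.0001874161 + 0.0002673225) = 0.02132, since the two samples are independent.
At 95% confidence z* = 1.960; margin = 1.960 × 0.02132 = 0.04179.
The difference is 0.3380 − 0.7280 = -0.3900, so the interval is -0.3900 ± 0.04179 = (-0.432, -0.348).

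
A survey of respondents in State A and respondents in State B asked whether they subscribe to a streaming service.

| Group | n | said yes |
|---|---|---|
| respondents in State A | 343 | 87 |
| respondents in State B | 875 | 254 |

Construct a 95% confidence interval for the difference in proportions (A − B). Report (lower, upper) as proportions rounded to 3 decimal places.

Sample proportions: 87/343 = 0.2536, 254/875 = 0.2903.
Each SE is √(p̂(1−p̂)/n): √(0.2536·0.7464/343) = 0.02349 and √(0.2903·0.7097/875) = 0.01534.
SE(p̂₁ − p̂₂) = √(SE₁² + SE₂²) = √(0.0005517801 + 0.0002353156) = 0.02806, since the two samples are independent.
At 95% confidence z* = 1.960; margin = 1.960 × 0.02806 = 0.05500.
The difference is 0.2536 − 0.2903 = -0.0367, so the interval is -0.0367 ± 0.05500 = (-0.092, 0.018).

(-0.092, 0.018)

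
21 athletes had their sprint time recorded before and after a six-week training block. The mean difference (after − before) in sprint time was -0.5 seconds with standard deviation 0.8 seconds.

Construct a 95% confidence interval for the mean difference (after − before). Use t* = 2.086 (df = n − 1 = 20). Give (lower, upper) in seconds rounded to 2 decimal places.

(-0.86, -0.14)

Paired design: SE = s_d/√n = 0.8/√21 = 0.1746.
t* = 2.086; margin of error = 2.086 × 0.1746 = 0.3642.
-0.5 ± 0.3642 → (-0.86, -0.14).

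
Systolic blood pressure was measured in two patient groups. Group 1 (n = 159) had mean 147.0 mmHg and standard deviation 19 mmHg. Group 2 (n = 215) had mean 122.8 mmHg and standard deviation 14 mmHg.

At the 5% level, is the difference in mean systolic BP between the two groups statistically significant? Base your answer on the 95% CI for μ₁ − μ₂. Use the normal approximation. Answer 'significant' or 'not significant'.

significant

Standard errors of each mean: 19/√159 = 1.5068 and 14/√215 = 0.9548.
SE(x̄₁ − x̄₂) = √(1.5068² + 0.9548²) = 1.7838 for independent samples with unequal variances.
With z* = 1.960, the margin is 1.960 × 1.7838 = 3.4962.
x̄₁ − x̄₂ = 147.0 − 122.8 = 24.2000; the interval is 24.2000 ± 3.4962 = (20.7038, 27.6962).
The interval (20.7038, 27.6962) does not contain 0, so the difference is significant.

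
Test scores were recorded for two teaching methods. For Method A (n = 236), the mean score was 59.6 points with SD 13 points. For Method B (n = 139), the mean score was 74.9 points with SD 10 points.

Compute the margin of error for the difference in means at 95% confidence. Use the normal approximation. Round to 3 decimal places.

Standard errors of each mean: 13/√236 = 0.8462 and 10/√139 = 0.8482.
SE(x̄₁ − x̄₂) = √(0.8462² + 0.8482²) = 1.1981 for independent samples with unequal variances.
With z* = 1.960, the margin is 1.960 × 1.1981 = 2.3483.

2.348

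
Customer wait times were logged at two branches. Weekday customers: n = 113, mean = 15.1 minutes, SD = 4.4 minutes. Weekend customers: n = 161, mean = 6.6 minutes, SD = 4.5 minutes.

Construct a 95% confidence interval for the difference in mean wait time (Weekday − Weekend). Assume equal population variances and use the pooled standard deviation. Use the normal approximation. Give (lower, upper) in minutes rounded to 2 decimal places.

(7.43, 9.57)

s_p = √[((n₁−1)s₁² + (n₂−1)s₂²)/(n₁+n₂−2)] = √[(112·4.4² + 160·4.5²)/272] = 4.4591.
SE = 4.4591·√(1/113 + 1/161) = 0.5472.
With z* = 1.960, margin = 1.960 × 0.5472 = 1.0725.
x̄₁ − x̄₂ = 15.1 − 6.6 = 8.5000; interval 8.5000 ± 1.0725 = (7.43, 9.57).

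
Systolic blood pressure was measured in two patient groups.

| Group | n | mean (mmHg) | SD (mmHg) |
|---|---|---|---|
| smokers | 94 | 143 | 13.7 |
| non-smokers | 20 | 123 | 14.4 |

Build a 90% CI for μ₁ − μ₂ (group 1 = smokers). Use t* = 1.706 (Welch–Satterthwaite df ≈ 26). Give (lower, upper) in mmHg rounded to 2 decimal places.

(14.00, 26.00)

SE₁ = s₁/√n₁ = 13.7/√94 = 1.4130; SE₂ = 14.4/√20 = 3.2199.
Independent samples, unequal variances: SE_diff = √(SE₁² + SE₂²) = √(1.996569 + 10.36775601) = 3.5163.
t* = 1.706, so margin of error = 1.706 × 3.5163 = 5.9988.
Difference in means = 143 − 123 = 20.0000.
20.0000 ± 5.9988 → (14.00, 26.00).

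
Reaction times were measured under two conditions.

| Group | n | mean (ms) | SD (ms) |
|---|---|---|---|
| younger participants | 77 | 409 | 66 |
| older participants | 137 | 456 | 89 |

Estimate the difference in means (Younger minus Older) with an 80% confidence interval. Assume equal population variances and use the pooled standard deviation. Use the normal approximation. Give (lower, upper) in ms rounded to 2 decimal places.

(-61.88, -32.12)

Pooled variance s_p² = [76·66² + 136·89²] / (77+137−2) = 6642.9811, so s_p = 81.5045.
SE_diff = s_p·√(1/n₁ + 1/n₂) = 81.5045·√(1/77 + 1/137) = 11.6087.
z* = 1.282; margin = 1.282 × 11.6087 = 14.8824.
Difference = 409 − 456 = -47.0000.
-47.0000 ± 14.8824 → (-61.88, -32.12).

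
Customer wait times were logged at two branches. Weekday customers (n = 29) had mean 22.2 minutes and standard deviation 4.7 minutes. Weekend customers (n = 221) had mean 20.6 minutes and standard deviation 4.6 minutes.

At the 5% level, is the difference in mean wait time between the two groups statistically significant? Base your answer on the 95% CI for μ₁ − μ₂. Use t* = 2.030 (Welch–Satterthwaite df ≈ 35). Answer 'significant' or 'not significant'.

not significant

Standard errors of each mean: 4.7/√29 = 0.8728 and 4.6/√221 = 0.3094.
SE(x̄₁ − x̄₂) = √(0.8728² + 0.3094²) = 0.9260 for independent samples with unequal variances.
With t* = 2.030, the margin is 2.030 × 0.9260 = 1.8798.
x̄₁ − x̄₂ = 22.2 − 20.6 = 1.6000; the interval is 1.6000 ± 1.8798 = (-0.2798, 3.4798).
The interval (-0.2798, 3.4798) contains 0, so the difference is not significant.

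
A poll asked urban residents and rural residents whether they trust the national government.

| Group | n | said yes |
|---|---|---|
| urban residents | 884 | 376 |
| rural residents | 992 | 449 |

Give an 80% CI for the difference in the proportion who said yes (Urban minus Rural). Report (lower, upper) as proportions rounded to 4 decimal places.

p̂₁ = 376/884 = 0.4253 and p̂₂ = 449/992 = 0.4526.
SE₁ = √(p̂₁(1−p̂₁)/n₁) = √(0.4253·0.5747/884) = 0.01663; SE₂ = √(0.4526·0.5474/992) = 0.01580.
Independent samples: SE of the difference = √(SE₁² + SE₂²) = √(0.0002765569 + 0.00024964) = 0.02294.
z* for 80% confidence is 1.282, so the margin of error is 1.282 × 0.02294 = 0.02941.
Point estimate p̂₁ − p̂₂ = 0.4253 − 0.4526 = -0.0273.
-0.0273 ± 0.02941 → (-0.0567, 0.0021).

(-0.0567, 0.0021)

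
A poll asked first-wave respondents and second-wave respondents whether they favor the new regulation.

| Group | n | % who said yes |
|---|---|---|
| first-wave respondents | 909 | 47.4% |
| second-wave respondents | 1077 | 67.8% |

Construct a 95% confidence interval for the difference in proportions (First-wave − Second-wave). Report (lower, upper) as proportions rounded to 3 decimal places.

The two standard errors are √(0.4740×0.5260/909) = 0.01656 and √(0.6780×0.3220/1077) = 0.01424.
Because the samples are independent, SE_diff = √(0.01656² + 0.01424²) = 0.02184.
Using z* = 1.960 for 95%, ME = 1.960 × 0.02184 = 0.04281.
p̂₁ − p̂₂ = -0.2040; interval -0.2040 ± 0.04281 gives (-0.247, -0.161).

(-0.247, -0.161)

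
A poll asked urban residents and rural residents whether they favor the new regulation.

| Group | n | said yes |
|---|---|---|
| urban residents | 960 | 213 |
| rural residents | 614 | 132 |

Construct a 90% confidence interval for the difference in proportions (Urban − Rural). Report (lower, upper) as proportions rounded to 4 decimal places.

(-0.0282, 0.0420)

Sample proportions: 213/960 = 0.2219, 132/614 = 0.2150.
Each SE is √(p̂(1−p̂)/n): √(0.2219·0.7781/960) = 0.01341 and √(0.2150·0.7850/614) = 0.01658.
SE(p̂₁ − p̂₂) = √(SE₁² + SE₂²) = √(0.0001798281 + 0.0002748964) = 0.02132, since the two samples are independent.
At 90% confidence z* = 1.645; margin = 1.645 × 0.02132 = 0.03507.
The difference is 0.2219 − 0.2150 = 0.0069, so the interval is 0.0069 ± 0.03507 = (-0.0282, 0.0420).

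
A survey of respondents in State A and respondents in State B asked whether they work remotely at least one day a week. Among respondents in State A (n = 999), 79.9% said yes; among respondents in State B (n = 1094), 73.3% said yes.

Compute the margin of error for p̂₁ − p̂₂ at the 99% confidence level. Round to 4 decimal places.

0.0475

Each SE is √(p̂(1−p̂)/n): √(0.7990·0.2010/999) = 0.01268 and √(0.7330·0.2670/1094) = 0.01338.
SE(p̂₁ − p̂₂) = √(SE₁² + SE₂²) = √(0.0001607824 + 0.0001790244) = 0.01843, since the two samples are independent.
At 99% confidence z* = 2.576; margin = 2.576 × 0.01843 = 0.04748.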